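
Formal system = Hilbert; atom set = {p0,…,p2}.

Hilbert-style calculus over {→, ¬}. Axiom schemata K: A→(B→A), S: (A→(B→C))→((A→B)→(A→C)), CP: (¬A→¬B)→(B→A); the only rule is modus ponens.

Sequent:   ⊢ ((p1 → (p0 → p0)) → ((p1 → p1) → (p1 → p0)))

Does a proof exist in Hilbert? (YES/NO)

Truth-table refutation:
  v=000: Γ:[] Δ:[((p1 → (p0 → p0)) → ((p1 → p1) → (p1 → p0)))=T] refutes=False
  v=001: Γ:[] Δ:[((p1 → (p0 → p0)) → ((p1 → p1) → (p1 → p0)))=T] refutes=False
  v=010: Γ:[] Δ:[((p1 → (p0 → p0)) → ((p1 → p1) → (p1 → p0)))=F] refutes=True  ← countermodel

Result: NO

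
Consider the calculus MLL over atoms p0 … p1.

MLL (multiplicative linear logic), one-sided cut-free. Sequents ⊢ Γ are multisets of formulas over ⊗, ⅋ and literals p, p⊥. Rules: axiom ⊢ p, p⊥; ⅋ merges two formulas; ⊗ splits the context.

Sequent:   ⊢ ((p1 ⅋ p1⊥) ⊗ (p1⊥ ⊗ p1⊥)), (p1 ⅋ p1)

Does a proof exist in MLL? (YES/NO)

Proof tree:
[⅋]  ⊢ ((p1 ⅋ p1⊥) ⊗ (p1⊥ ⊗ p1⊥)), (p1 ⅋ p1)
  [⊗]  ⊢ p1, p1, ((p1 ⅋ p1⊥) ⊗ (p1⊥ ⊗ p1⊥))
    [⅋]  ⊢ (p1 ⅋ p1⊥)
      [Ax]  ⊢ p1, p1⊥
    [⊗]  ⊢ p1, p1, (p1⊥ ⊗ p1⊥)
      [Ax]  ⊢ p1, p1⊥
      [Ax]  ⊢ p1, p1⊥

Result: YES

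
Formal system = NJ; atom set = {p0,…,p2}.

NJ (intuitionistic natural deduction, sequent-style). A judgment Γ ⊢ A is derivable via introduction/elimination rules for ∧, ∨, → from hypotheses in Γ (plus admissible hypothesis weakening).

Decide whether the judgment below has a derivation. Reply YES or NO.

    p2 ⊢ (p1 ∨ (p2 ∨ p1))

Proof tree:
[∨I₂] p2 ⊢ (p1 ∨ (p2 ∨ p1))
  [∨I₁] p2 ⊢ (p2 ∨ p1)
    [Ax] p2 ⊢ p2

Result: YES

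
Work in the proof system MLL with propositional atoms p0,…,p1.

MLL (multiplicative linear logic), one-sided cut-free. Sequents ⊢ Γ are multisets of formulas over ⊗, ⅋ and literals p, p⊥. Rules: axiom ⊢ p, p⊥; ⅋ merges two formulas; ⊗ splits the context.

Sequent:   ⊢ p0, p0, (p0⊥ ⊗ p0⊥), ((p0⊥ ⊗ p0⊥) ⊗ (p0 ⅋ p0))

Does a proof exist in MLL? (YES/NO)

Derivation (root first):
[⊗]  ⊢ p0, p0, (p0⊥ ⊗ p0⊥), ((p0⊥ ⊗ p0⊥) ⊗ (p0 ⅋ p0))
  [⊗]  ⊢ p0, p0, (p0⊥ ⊗ p0⊥)
    [Ax]  ⊢ p0, p0⊥
    [Ax]  ⊢ p0, p0⊥
  [⅋]  ⊢ (p0⊥ ⊗ p0⊥), (p0 ⅋ p0)
    [⊗]  ⊢ p0, p0, (p0⊥ ⊗ p0⊥)
      [Ax]  ⊢ p0, p0⊥
      [Ax]  ⊢ p0, p0⊥

Result: YES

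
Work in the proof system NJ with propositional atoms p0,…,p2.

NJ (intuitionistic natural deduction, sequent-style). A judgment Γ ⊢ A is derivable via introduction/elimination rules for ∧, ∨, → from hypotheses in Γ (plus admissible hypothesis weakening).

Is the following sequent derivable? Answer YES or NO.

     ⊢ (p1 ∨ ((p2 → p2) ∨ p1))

Proof tree:
[∨I₂]  ⊢ (p1 ∨ ((p2 → p2) ∨ p1))
  [∨I₁]  ⊢ ((p2 → p2) ∨ p1)
    [→I]  ⊢ (p2 → p2)
      [Ax] p2 ⊢ p2

Result: YES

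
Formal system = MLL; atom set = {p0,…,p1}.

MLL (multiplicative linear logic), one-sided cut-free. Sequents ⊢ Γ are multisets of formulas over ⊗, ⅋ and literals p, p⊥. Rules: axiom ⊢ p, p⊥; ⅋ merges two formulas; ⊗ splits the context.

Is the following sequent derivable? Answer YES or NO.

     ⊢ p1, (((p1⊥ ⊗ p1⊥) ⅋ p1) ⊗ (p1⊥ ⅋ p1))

Proof tree:
[⊗]  ⊢ p1, (((p1⊥ ⊗ p1⊥) ⅋ p1) ⊗ (p1⊥ ⅋ p1))
  [⅋]  ⊢ p1, ((p1⊥ ⊗ p1⊥) ⅋ p1)
    [⊗]  ⊢ p1, p1, (p1⊥ ⊗ p1⊥)
      [Ax]  ⊢ p1, p1⊥
      [Ax]  ⊢ p1, p1⊥
  [⅋]  ⊢ (p1⊥ ⅋ p1)
    [Ax]  ⊢ p1, p1⊥

Result: YES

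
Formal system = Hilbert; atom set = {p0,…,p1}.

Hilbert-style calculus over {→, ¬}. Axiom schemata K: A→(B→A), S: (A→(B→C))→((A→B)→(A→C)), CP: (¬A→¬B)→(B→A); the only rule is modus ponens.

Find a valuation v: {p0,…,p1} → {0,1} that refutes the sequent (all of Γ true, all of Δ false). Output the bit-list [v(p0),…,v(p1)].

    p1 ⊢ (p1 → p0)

Truth-table refutation:
  v=00: Γ:[p1=F] Δ:[(p1 → p0)=T] refutes=False
  v=01: Γ:[p1=T] Δ:[(p1 → p0)=F] refutes=True  ← countermodel

Result: [0, 1]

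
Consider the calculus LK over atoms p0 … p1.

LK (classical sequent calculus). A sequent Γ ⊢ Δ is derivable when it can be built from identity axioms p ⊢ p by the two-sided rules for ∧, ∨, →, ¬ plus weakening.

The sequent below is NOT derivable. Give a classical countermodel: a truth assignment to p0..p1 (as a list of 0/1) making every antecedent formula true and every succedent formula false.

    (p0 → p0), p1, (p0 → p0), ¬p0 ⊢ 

Enumerate valuations to refute Γ ⊢ Δ:
  v=00: Γ:[(p0 → p0)=T, p1=F, (p0 → p0)=T, ¬p0=T] Δ:[] refutes=False
  v=01: Γ:[(p0 → p0)=T, p1=T, (p0 → p0)=T, ¬p0=T] Δ:[] refutes=True  ← countermodel

Result: [0, 1]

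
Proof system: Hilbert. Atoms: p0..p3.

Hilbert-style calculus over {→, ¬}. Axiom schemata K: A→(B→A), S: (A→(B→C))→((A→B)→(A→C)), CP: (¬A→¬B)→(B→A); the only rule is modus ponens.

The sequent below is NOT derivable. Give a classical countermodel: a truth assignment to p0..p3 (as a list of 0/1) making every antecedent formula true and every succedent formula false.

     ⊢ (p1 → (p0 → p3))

Enumerate valuations to refute Γ ⊢ Δ:
  v=0000: Γ:[] Δ:[(p1 → (p0 → p3))=T] refutes=False
  v=0001: Γ:[] Δ:[(p1 → (p0 → p3))=T] refutes=False
  v=0010: Γ:[] Δ:[(p1 → (p0 → p3))=T] refutes=False
  v=0011: Γ:[] Δ:[(p1 → (p0 → p3))=T] refutes=False
  v=0100: Γ:[] Δ:[(p1 → (p0 → p3))=T] refutes=False
  v=0101: Γ:[] Δ:[(p1 → (p0 → p3))=T] refutes=False
  v=0110: Γ:[] Δ:[(p1 → (p0 → p3))=T] refutes=False
  v=0111: Γ:[] Δ:[(p1 → (p0 → p3))=T] refutes=False
  v=1000: Γ:[] Δ:[(p1 → (p0 → p3))=T] refutes=False
  v=1001: Γ:[] Δ:[(p1 → (p0 → p3))=T] refutes=False
  v=1010: Γ:[] Δ:[(p1 → (p0 → p3))=T] refutes=False
  v=1011: Γ:[] Δ:[(p1 → (p0 → p3))=T] refutes=False
  v=1100: Γ:[] Δ:[(p1 → (p0 → p3))=F] refutes=True  ← countermodel

Result: [1, 1, 0, 0]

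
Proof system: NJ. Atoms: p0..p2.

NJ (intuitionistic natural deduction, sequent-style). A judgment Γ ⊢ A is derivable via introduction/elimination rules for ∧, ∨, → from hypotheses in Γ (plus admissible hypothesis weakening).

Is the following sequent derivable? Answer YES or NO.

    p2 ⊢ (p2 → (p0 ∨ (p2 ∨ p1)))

Proof tree:
[→I] p2 ⊢ (p2 → (p0 ∨ (p2 ∨ p1)))
  [∨I₂] p2, p2 ⊢ (p0 ∨ (p2 ∨ p1))
    [Wk] p2, p2 ⊢ (p2 ∨ p1)
      [∨I₁] p2 ⊢ (p2 ∨ p1)
        [Ax] p2 ⊢ p2

Result: YES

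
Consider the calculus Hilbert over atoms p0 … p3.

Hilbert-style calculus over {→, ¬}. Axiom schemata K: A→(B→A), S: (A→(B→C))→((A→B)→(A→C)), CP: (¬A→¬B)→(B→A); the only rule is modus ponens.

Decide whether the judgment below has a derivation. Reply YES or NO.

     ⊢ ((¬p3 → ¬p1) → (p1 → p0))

Search for a countermodel by truth-table:
  v=0000: Γ:[] Δ:[((¬p3 → ¬p1) → (p1 → p0))=T] refutes=False
  v=0001: Γ:[] Δ:[((¬p3 → ¬p1) → (p1 → p0))=T] refutes=False
  v=0010: Γ:[] Δ:[((¬p3 → ¬p1) → (p1 → p0))=T] refutes=False
  v=0011: Γ:[] Δ:[((¬p3 → ¬p1) → (p1 → p0))=T] refutes=False
  v=0100: Γ:[] Δ:[((¬p3 → ¬p1) → (p1 → p0))=T] refutes=False
  v=0101: Γ:[] Δ:[((¬p3 → ¬p1) → (p1 → p0))=F] refutes=True  ← countermodel

Result: NO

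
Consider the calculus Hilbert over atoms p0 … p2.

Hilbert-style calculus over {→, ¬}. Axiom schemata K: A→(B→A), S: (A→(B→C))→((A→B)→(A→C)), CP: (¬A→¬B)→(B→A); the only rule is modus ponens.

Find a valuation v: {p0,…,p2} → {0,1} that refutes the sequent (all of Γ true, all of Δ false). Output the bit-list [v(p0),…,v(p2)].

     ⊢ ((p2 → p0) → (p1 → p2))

Truth-table refutation:
  v=000: Γ:[] Δ:[((p2 → p0) → (p1 → p2))=T] refutes=False
  v=001: Γ:[] Δ:[((p2 → p0) → (p1 → p2))=T] refutes=False
  v=010: Γ:[] Δ:[((p2 → p0) → (p1 → p2))=F] refutes=True  ← countermodel

Result: [0, 1, 0]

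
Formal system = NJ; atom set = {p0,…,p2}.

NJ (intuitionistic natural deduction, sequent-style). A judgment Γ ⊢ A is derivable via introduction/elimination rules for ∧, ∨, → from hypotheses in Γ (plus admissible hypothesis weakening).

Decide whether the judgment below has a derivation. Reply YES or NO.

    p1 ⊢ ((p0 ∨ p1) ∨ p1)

Derivation trace:
[∨I₁] p1 ⊢ ((p0 ∨ p1) ∨ p1)
  [∨I₂] p1 ⊢ (p0 ∨ p1)
    [Ax] p1 ⊢ p1

Result: YES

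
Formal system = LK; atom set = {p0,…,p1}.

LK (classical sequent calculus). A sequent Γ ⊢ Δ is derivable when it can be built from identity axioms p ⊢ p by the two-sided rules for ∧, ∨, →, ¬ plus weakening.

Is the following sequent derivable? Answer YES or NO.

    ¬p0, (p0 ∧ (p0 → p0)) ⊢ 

Derivation (root first):
[∧L] ¬p0, (p0 ∧ (p0 → p0)) ⊢ 
  [¬L] p0, (p0 → p0), ¬p0 ⊢ 
    [→L] p0, (p0 → p0) ⊢ p0
      [Ax] p0 ⊢ p0
      [Ax] p0 ⊢ p0

Result: YES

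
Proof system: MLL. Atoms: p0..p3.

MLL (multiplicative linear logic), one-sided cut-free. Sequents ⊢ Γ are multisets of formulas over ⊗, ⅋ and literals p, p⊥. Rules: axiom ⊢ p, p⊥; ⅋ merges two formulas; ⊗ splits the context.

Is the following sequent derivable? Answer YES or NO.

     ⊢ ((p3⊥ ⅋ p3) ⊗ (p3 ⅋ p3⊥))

Proof tree:
[⊗]  ⊢ ((p3⊥ ⅋ p3) ⊗ (p3 ⅋ p3⊥))
  [⅋]  ⊢ (p3⊥ ⅋ p3)
    [Ax]  ⊢ p3, p3⊥
  [⅋]  ⊢ (p3 ⅋ p3⊥)
    [Ax]  ⊢ p3, p3⊥

Result: YES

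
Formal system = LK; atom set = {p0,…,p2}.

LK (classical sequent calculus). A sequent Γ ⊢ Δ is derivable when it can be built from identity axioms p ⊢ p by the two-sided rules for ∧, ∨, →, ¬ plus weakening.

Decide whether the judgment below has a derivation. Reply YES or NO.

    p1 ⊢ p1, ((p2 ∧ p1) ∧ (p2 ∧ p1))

Derivation trace:
[∧R] p1 ⊢ p1, ((p2 ∧ p1) ∧ (p2 ∧ p1))
  [∧R] p1 ⊢ p1, (p2 ∧ p1)
    [WR] p1 ⊢ p1, p2
      [Ax] p1 ⊢ p1
    [Ax] p1 ⊢ p1
  [∧R] p1 ⊢ p1, (p2 ∧ p1)
    [WR] p1 ⊢ p1, p2
      [Ax] p1 ⊢ p1
    [Ax] p1 ⊢ p1

Result: YES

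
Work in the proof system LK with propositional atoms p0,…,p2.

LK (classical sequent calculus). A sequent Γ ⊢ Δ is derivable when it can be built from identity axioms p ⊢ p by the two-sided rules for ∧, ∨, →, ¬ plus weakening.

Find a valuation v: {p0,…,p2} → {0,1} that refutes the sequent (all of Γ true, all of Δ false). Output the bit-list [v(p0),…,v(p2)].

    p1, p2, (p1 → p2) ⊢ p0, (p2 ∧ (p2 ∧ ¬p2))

Truth-table refutation:
  v=000: Γ:[p1=F, p2=F, (p1 → p2)=T] Δ:[p0=F, (p2 ∧ (p2 ∧ ¬p2))=F] refutes=False
  v=001: Γ:[p1=F, p2=T, (p1 → p2)=T] Δ:[p0=F, (p2 ∧ (p2 ∧ ¬p2))=F] refutes=False
  v=010: Γ:[p1=T, p2=F, (p1 → p2)=F] Δ:[p0=F, (p2 ∧ (p2 ∧ ¬p2))=F] refutes=False
  v=011: Γ:[p1=T, p2=T, (p1 → p2)=T] Δ:[p0=F, (p2 ∧ (p2 ∧ ¬p2))=F] refutes=True  ← countermodel

Result: [0, 1, 1]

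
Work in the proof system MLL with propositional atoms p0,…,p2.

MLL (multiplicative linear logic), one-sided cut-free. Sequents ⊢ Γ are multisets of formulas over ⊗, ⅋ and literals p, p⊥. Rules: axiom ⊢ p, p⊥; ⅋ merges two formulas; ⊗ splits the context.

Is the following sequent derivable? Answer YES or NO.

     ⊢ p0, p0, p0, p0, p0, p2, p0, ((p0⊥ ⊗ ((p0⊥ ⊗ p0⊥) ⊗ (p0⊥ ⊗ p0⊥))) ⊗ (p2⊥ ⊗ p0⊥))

Derivation trace:
[⊗]  ⊢ p0, p0, p0, p0, p0, p2, p0, ((p0⊥ ⊗ ((p0⊥ ⊗ p0⊥) ⊗ (p0⊥ ⊗ p0⊥))) ⊗ (p2⊥ ⊗ p0⊥))
  [⊗]  ⊢ p0, p0, p0, p0, p0, (p0⊥ ⊗ ((p0⊥ ⊗ p0⊥) ⊗ (p0⊥ ⊗ p0⊥)))
    [Ax]  ⊢ p0, p0⊥
    [⊗]  ⊢ p0, p0, p0, p0, ((p0⊥ ⊗ p0⊥) ⊗ (p0⊥ ⊗ p0⊥))
      [⊗]  ⊢ p0, p0, (p0⊥ ⊗ p0⊥)
        [Ax]  ⊢ p0, p0⊥
        [Ax]  ⊢ p0, p0⊥
      [⊗]  ⊢ p0, p0, (p0⊥ ⊗ p0⊥)
        [Ax]  ⊢ p0, p0⊥
        [Ax]  ⊢ p0, p0⊥
  [⊗]  ⊢ p2, p0, (p2⊥ ⊗ p0⊥)
    [Ax]  ⊢ p2, p2⊥
    [Ax]  ⊢ p0, p0⊥

Result: YES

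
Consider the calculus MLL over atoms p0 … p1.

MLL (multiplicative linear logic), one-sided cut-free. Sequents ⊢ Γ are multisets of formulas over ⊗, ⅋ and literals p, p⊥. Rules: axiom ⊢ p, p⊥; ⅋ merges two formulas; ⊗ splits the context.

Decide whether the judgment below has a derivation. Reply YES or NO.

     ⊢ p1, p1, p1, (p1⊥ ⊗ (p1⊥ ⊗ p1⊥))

Derivation (root first):
[⊗]  ⊢ p1, p1, p1, (p1⊥ ⊗ (p1⊥ ⊗ p1⊥))
  [Ax]  ⊢ p1, p1⊥
  [⊗]  ⊢ p1, p1, (p1⊥ ⊗ p1⊥)
    [Ax]  ⊢ p1, p1⊥
    [Ax]  ⊢ p1, p1⊥

Result: YES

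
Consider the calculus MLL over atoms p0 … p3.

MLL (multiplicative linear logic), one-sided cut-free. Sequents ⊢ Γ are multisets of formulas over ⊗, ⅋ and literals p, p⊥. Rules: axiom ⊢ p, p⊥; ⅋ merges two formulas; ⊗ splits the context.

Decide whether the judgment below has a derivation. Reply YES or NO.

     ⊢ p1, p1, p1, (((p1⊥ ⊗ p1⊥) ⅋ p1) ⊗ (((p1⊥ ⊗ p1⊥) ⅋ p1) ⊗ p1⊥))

Derivation trace:
[⊗]  ⊢ p1, p1, p1, (((p1⊥ ⊗ p1⊥) ⅋ p1) ⊗ (((p1⊥ ⊗ p1⊥) ⅋ p1) ⊗ p1⊥))
  [⅋]  ⊢ p1, ((p1⊥ ⊗ p1⊥) ⅋ p1)
    [⊗]  ⊢ p1, p1, (p1⊥ ⊗ p1⊥)
      [Ax]  ⊢ p1, p1⊥
      [Ax]  ⊢ p1, p1⊥
  [⊗]  ⊢ p1, p1, (((p1⊥ ⊗ p1⊥) ⅋ p1) ⊗ p1⊥)
    [⅋]  ⊢ p1, ((p1⊥ ⊗ p1⊥) ⅋ p1)
      [⊗]  ⊢ p1, p1, (p1⊥ ⊗ p1⊥)
        [Ax]  ⊢ p1, p1⊥
        [Ax]  ⊢ p1, p1⊥
    [Ax]  ⊢ p1, p1⊥

Result: YES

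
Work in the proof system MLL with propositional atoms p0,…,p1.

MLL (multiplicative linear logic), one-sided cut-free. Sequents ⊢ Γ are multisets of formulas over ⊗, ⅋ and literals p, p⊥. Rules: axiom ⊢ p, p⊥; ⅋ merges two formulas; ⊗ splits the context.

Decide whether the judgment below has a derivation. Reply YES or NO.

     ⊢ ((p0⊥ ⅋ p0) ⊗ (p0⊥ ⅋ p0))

Derivation trace:
[⊗]  ⊢ ((p0⊥ ⅋ p0) ⊗ (p0⊥ ⅋ p0))
  [⅋]  ⊢ (p0⊥ ⅋ p0)
    [Ax]  ⊢ p0, p0⊥
  [⅋]  ⊢ (p0⊥ ⅋ p0)
    [Ax]  ⊢ p0, p0⊥

Result: YES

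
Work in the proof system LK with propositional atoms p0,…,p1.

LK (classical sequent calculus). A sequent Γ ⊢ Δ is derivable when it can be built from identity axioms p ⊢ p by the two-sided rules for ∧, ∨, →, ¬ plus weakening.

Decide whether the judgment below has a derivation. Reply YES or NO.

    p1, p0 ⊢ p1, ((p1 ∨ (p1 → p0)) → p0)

Derivation (root first):
[→R] p1, p0 ⊢ p1, ((p1 ∨ (p1 → p0)) → p0)
  [∨L] p1, p0, (p1 ∨ (p1 → p0)) ⊢ p1, p0
    [Ax] p1 ⊢ p1
    [→L] p1, p0, (p1 → p0) ⊢ p0
      [WL] p1, p0 ⊢ p1
        [Ax] p1 ⊢ p1
      [Ax] p0 ⊢ p0

Result: YES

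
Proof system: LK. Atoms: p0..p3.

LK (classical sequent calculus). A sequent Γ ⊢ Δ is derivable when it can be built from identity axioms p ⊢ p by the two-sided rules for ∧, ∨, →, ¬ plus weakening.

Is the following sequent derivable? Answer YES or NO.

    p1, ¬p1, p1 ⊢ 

Proof tree:
[WL] p1, ¬p1, p1 ⊢ 
  [¬L] p1, ¬p1 ⊢ 
    [Ax] p1 ⊢ p1

Result: YES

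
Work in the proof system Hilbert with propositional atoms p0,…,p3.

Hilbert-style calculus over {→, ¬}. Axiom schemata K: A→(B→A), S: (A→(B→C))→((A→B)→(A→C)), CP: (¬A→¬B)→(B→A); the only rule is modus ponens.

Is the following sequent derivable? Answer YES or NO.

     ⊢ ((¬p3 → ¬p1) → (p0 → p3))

Search for a countermodel by truth-table:
  v=0000: Γ:[] Δ:[((¬p3 → ¬p1) → (p0 → p3))=T] refutes=False
  v=0001: Γ:[] Δ:[((¬p3 → ¬p1) → (p0 → p3))=T] refutes=False
  v=0010: Γ:[] Δ:[((¬p3 → ¬p1) → (p0 → p3))=T] refutes=False
  v=0011: Γ:[] Δ:[((¬p3 → ¬p1) → (p0 → p3))=T] refutes=False
  v=0100: Γ:[] Δ:[((¬p3 → ¬p1) → (p0 → p3))=T] refutes=False
  v=0101: Γ:[] Δ:[((¬p3 → ¬p1) → (p0 → p3))=T] refutes=False
  v=0110: Γ:[] Δ:[((¬p3 → ¬p1) → (p0 → p3))=T] refutes=False
  v=0111: Γ:[] Δ:[((¬p3 → ¬p1) → (p0 → p3))=T] refutes=False
  v=1000: Γ:[] Δ:[((¬p3 → ¬p1) → (p0 → p3))=F] refutes=True  ← countermodel

Result: NO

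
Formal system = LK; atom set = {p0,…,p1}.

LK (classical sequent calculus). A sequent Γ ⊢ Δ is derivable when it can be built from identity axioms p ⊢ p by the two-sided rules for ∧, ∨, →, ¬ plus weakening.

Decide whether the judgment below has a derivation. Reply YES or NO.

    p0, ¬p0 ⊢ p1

Derivation trace:
[WR] p0, ¬p0 ⊢ p1
  [¬L] p0, ¬p0 ⊢ 
    [Ax] p0 ⊢ p0

Result: YES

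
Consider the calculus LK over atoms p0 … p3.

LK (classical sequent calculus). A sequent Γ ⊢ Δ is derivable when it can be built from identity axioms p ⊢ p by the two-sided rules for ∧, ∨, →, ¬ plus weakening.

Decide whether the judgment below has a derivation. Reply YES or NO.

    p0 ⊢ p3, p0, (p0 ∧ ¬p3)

Proof tree:
[∧R] p0 ⊢ p3, p0, (p0 ∧ ¬p3)
  [WR] p0 ⊢ p0, p0
    [Ax] p0 ⊢ p0
  [¬R]  ⊢ p3, ¬p3
    [Ax] p3 ⊢ p3

Result: YES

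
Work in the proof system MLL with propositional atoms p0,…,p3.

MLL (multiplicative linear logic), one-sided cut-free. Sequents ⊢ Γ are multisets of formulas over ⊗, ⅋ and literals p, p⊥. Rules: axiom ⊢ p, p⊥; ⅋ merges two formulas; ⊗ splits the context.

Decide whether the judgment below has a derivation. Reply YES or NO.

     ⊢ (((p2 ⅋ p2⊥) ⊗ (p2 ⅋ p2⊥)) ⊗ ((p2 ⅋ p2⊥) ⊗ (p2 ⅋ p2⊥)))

Derivation trace:
[⊗]  ⊢ (((p2 ⅋ p2⊥) ⊗ (p2 ⅋ p2⊥)) ⊗ ((p2 ⅋ p2⊥) ⊗ (p2 ⅋ p2⊥)))
  [⊗]  ⊢ ((p2 ⅋ p2⊥) ⊗ (p2 ⅋ p2⊥))
    [⅋]  ⊢ (p2 ⅋ p2⊥)
      [Ax]  ⊢ p2, p2⊥
    [⅋]  ⊢ (p2 ⅋ p2⊥)
      [Ax]  ⊢ p2, p2⊥
  [⊗]  ⊢ ((p2 ⅋ p2⊥) ⊗ (p2 ⅋ p2⊥))
    [⅋]  ⊢ (p2 ⅋ p2⊥)
      [Ax]  ⊢ p2, p2⊥
    [⅋]  ⊢ (p2 ⅋ p2⊥)
      [Ax]  ⊢ p2, p2⊥

Result: YES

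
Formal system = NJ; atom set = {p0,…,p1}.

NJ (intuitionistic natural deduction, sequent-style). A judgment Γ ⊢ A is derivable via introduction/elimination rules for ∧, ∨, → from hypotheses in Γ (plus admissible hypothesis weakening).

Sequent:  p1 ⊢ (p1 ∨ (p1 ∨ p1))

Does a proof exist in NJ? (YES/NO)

Proof tree:
[∨I₂] p1 ⊢ (p1 ∨ (p1 ∨ p1))
  [∨I₂] p1 ⊢ (p1 ∨ p1)
    [Ax] p1 ⊢ p1

Result: YES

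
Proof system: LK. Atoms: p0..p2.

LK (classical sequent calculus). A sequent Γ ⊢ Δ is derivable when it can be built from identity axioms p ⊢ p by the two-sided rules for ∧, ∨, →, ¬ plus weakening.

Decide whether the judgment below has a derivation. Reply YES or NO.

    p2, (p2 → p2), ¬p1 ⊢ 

Enumerate valuations to refute Γ ⊢ Δ:
  v=000: Γ:[p2=F, (p2 → p2)=T, ¬p1=T] Δ:[] refutes=False
  v=001: Γ:[p2=T, (p2 → p2)=T, ¬p1=T] Δ:[] refutes=True  ← countermodel

Result: NO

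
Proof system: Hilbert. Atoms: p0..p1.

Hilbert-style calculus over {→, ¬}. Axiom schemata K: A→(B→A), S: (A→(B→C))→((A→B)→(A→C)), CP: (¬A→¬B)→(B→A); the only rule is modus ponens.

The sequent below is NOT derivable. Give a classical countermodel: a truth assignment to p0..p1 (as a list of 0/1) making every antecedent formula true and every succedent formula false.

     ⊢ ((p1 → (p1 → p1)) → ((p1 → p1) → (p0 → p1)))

Truth-table refutation:
  v=00: Γ:[] Δ:[((p1 → (p1 → p1)) → ((p1 → p1) → (p0 → p1)))=T] refutes=False
  v=01: Γ:[] Δ:[((p1 → (p1 → p1)) → ((p1 → p1) → (p0 → p1)))=T] refutes=False
  v=10: Γ:[] Δ:[((p1 → (p1 → p1)) → ((p1 → p1) → (p0 → p1)))=F] refutes=True  ← countermodel

Result: [1, 0]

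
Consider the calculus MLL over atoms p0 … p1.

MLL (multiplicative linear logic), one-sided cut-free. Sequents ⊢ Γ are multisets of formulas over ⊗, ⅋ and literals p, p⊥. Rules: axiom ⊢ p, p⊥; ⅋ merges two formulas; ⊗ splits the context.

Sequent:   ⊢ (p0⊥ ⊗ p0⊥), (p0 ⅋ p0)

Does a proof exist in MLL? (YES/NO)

Derivation trace:
[⅋]  ⊢ (p0⊥ ⊗ p0⊥), (p0 ⅋ p0)
  [⊗]  ⊢ p0, p0, (p0⊥ ⊗ p0⊥)
    [Ax]  ⊢ p0, p0⊥
    [Ax]  ⊢ p0, p0⊥

Result: YES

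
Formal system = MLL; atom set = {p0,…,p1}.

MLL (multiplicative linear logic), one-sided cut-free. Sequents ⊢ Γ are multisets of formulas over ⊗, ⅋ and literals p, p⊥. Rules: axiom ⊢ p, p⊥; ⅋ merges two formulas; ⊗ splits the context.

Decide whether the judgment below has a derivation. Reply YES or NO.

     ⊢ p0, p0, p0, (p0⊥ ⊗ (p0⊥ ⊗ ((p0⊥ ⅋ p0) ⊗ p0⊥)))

Derivation trace:
[⊗]  ⊢ p0, p0, p0, (p0⊥ ⊗ (p0⊥ ⊗ ((p0⊥ ⅋ p0) ⊗ p0⊥)))
  [Ax]  ⊢ p0, p0⊥
  [⊗]  ⊢ p0, p0, (p0⊥ ⊗ ((p0⊥ ⅋ p0) ⊗ p0⊥))
    [Ax]  ⊢ p0, p0⊥
    [⊗]  ⊢ p0, ((p0⊥ ⅋ p0) ⊗ p0⊥)
      [⅋]  ⊢ (p0⊥ ⅋ p0)
        [Ax]  ⊢ p0, p0⊥
      [Ax]  ⊢ p0, p0⊥

Result: YES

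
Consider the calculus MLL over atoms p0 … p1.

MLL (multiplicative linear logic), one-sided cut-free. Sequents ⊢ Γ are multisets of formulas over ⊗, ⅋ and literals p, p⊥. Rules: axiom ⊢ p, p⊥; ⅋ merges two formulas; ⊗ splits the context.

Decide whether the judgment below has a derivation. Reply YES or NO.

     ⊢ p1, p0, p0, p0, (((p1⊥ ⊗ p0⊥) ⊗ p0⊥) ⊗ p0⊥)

Proof tree:
[⊗]  ⊢ p1, p0, p0, p0, (((p1⊥ ⊗ p0⊥) ⊗ p0⊥) ⊗ p0⊥)
  [⊗]  ⊢ p1, p0, p0, ((p1⊥ ⊗ p0⊥) ⊗ p0⊥)
    [⊗]  ⊢ p1, p0, (p1⊥ ⊗ p0⊥)
      [Ax]  ⊢ p1, p1⊥
      [Ax]  ⊢ p0, p0⊥
    [Ax]  ⊢ p0, p0⊥
  [Ax]  ⊢ p0, p0⊥

Result: YES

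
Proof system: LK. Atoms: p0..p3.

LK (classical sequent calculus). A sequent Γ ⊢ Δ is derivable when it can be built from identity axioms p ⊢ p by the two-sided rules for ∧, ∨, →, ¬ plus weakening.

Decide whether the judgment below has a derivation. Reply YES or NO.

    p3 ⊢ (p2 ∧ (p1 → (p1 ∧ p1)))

Enumerate valuations to refute Γ ⊢ Δ:
  v=0000: Γ:[p3=F] Δ:[(p2 ∧ (p1 → (p1 ∧ p1)))=F] refutes=False
  v=0001: Γ:[p3=T] Δ:[(p2 ∧ (p1 → (p1 ∧ p1)))=F] refutes=True  ← countermodel

Result: NO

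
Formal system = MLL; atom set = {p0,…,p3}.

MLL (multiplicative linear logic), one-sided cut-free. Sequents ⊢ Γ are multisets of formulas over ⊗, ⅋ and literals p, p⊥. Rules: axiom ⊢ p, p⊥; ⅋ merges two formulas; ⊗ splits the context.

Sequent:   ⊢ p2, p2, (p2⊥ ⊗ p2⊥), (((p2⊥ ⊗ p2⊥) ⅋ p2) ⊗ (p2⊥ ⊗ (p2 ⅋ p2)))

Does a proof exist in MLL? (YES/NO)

Proof tree:
[⊗]  ⊢ p2, p2, (p2⊥ ⊗ p2⊥), (((p2⊥ ⊗ p2⊥) ⅋ p2) ⊗ (p2⊥ ⊗ (p2 ⅋ p2)))
  [⅋]  ⊢ p2, ((p2⊥ ⊗ p2⊥) ⅋ p2)
    [⊗]  ⊢ p2, p2, (p2⊥ ⊗ p2⊥)
      [Ax]  ⊢ p2, p2⊥
      [Ax]  ⊢ p2, p2⊥
  [⊗]  ⊢ p2, (p2⊥ ⊗ p2⊥), (p2⊥ ⊗ (p2 ⅋ p2))
    [Ax]  ⊢ p2, p2⊥
    [⅋]  ⊢ (p2⊥ ⊗ p2⊥), (p2 ⅋ p2)
      [⊗]  ⊢ p2, p2, (p2⊥ ⊗ p2⊥)
        [Ax]  ⊢ p2, p2⊥
        [Ax]  ⊢ p2, p2⊥

Result: YES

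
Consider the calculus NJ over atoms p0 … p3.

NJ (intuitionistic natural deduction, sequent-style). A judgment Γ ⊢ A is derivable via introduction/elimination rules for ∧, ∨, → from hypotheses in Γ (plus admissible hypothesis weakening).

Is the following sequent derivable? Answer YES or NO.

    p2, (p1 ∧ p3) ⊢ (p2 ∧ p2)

Proof tree:
[Wk] p2, (p1 ∧ p3) ⊢ (p2 ∧ p2)
  [∧I] p2 ⊢ (p2 ∧ p2)
    [Ax] p2 ⊢ p2
    [Ax] p2 ⊢ p2

Result: YES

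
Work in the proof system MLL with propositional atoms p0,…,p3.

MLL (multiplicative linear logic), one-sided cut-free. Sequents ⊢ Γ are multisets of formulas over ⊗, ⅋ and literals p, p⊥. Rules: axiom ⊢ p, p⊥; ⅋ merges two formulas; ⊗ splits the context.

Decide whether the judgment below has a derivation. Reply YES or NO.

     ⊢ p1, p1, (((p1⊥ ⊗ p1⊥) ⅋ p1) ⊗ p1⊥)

Proof tree:
[⊗]  ⊢ p1, p1, (((p1⊥ ⊗ p1⊥) ⅋ p1) ⊗ p1⊥)
  [⅋]  ⊢ p1, ((p1⊥ ⊗ p1⊥) ⅋ p1)
    [⊗]  ⊢ p1, p1, (p1⊥ ⊗ p1⊥)
      [Ax]  ⊢ p1, p1⊥
      [Ax]  ⊢ p1, p1⊥
  [Ax]  ⊢ p1, p1⊥

Result: YES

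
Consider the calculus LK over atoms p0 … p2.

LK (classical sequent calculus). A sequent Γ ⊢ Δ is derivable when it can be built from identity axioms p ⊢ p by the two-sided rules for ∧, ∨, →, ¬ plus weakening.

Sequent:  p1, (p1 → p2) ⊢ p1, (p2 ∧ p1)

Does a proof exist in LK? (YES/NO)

Derivation trace:
[→L] p1, (p1 → p2) ⊢ p1, (p2 ∧ p1)
  [Ax] p1 ⊢ p1
  [WR] p1, p2 ⊢ (p2 ∧ p1), p1
    [∧R] p1, p2 ⊢ (p2 ∧ p1)
      [Ax] p2 ⊢ p2
      [Ax] p1 ⊢ p1

Result: YES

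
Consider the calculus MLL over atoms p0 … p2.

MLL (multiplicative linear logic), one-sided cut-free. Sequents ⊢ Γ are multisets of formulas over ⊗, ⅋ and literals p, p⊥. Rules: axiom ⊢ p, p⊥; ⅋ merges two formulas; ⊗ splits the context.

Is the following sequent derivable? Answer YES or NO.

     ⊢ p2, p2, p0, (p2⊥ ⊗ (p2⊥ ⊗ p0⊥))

Proof tree:
[⊗]  ⊢ p2, p2, p0, (p2⊥ ⊗ (p2⊥ ⊗ p0⊥))
  [Ax]  ⊢ p2, p2⊥
  [⊗]  ⊢ p2, p0, (p2⊥ ⊗ p0⊥)
    [Ax]  ⊢ p2, p2⊥
    [Ax]  ⊢ p0, p0⊥

Result: YES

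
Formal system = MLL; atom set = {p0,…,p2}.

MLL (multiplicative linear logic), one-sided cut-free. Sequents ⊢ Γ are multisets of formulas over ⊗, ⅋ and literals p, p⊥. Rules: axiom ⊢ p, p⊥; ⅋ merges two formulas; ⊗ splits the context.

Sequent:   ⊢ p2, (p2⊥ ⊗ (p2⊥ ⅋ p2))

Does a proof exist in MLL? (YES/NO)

Derivation (root first):
[⊗]  ⊢ p2, (p2⊥ ⊗ (p2⊥ ⅋ p2))
  [Ax]  ⊢ p2, p2⊥
  [⅋]  ⊢ (p2⊥ ⅋ p2)
    [Ax]  ⊢ p2, p2⊥

Result: YES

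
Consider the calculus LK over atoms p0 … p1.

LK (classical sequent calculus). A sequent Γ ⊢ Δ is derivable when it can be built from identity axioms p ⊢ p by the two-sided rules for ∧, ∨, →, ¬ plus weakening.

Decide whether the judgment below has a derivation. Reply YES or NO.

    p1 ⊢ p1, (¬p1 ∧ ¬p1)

Proof tree:
[WL] p1 ⊢ p1, (¬p1 ∧ ¬p1)
  [∧R]  ⊢ p1, (¬p1 ∧ ¬p1)
    [¬R]  ⊢ p1, ¬p1
      [Ax] p1 ⊢ p1
    [¬R]  ⊢ p1, ¬p1
      [Ax] p1 ⊢ p1

Result: YES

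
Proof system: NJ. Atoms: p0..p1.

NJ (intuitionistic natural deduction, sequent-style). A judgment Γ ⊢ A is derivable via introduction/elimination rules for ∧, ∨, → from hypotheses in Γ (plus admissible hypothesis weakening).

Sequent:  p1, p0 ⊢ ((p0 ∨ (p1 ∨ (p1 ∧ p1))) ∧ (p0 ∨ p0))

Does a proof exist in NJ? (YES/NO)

Derivation trace:
[∧I] p1, p0 ⊢ ((p0 ∨ (p1 ∨ (p1 ∧ p1))) ∧ (p0 ∨ p0))
  [∨I₂] p1 ⊢ (p0 ∨ (p1 ∨ (p1 ∧ p1)))
    [∨I₂] p1 ⊢ (p1 ∨ (p1 ∧ p1))
      [∧I] p1 ⊢ (p1 ∧ p1)
        [Ax] p1 ⊢ p1
        [Ax] p1 ⊢ p1
  [∨I₂] p0 ⊢ (p0 ∨ p0)
    [Ax] p0 ⊢ p0

Result: YES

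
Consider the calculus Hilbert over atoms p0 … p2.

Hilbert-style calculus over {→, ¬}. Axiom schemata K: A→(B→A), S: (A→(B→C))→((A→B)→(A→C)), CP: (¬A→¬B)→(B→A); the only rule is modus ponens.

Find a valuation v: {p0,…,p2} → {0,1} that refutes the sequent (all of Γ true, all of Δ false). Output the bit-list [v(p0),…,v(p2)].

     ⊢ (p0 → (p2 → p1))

Search for a countermodel by truth-table:
  v=000: Γ:[] Δ:[(p0 → (p2 → p1))=T] refutes=False
  v=001: Γ:[] Δ:[(p0 → (p2 → p1))=T] refutes=False
  v=010: Γ:[] Δ:[(p0 → (p2 → p1))=T] refutes=False
  v=011: Γ:[] Δ:[(p0 → (p2 → p1))=T] refutes=False
  v=100: Γ:[] Δ:[(p0 → (p2 → p1))=T] refutes=False
  v=101: Γ:[] Δ:[(p0 → (p2 → p1))=F] refutes=True  ← countermodel

Result: [1, 0, 1]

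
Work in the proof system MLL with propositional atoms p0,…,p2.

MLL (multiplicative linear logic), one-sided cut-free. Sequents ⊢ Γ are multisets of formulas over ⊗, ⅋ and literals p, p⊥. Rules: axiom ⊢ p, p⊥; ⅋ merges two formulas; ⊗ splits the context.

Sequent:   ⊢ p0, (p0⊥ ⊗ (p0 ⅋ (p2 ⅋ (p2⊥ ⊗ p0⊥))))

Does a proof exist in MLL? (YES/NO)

Proof tree:
[⊗]  ⊢ p0, (p0⊥ ⊗ (p0 ⅋ (p2 ⅋ (p2⊥ ⊗ p0⊥))))
  [Ax]  ⊢ p0, p0⊥
  [⅋]  ⊢ (p0 ⅋ (p2 ⅋ (p2⊥ ⊗ p0⊥)))
    [⅋]  ⊢ p0, (p2 ⅋ (p2⊥ ⊗ p0⊥))
      [⊗]  ⊢ p2, p0, (p2⊥ ⊗ p0⊥)
        [Ax]  ⊢ p2, p2⊥
        [Ax]  ⊢ p0, p0⊥

Result: YES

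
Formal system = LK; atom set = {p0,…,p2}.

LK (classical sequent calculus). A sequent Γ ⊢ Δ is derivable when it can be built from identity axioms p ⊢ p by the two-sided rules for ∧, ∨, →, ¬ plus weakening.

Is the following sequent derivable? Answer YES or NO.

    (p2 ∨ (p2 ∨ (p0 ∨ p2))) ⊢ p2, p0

Proof tree:
[∨L] (p2 ∨ (p2 ∨ (p0 ∨ p2))) ⊢ p2, p0
  [Ax] p2 ⊢ p2
  [∨L] (p2 ∨ (p0 ∨ p2)) ⊢ p2, p0
    [Ax] p2 ⊢ p2
    [∨L] (p0 ∨ p2) ⊢ p2, p0
      [Ax] p0 ⊢ p0
      [Ax] p2 ⊢ p2

Result: YES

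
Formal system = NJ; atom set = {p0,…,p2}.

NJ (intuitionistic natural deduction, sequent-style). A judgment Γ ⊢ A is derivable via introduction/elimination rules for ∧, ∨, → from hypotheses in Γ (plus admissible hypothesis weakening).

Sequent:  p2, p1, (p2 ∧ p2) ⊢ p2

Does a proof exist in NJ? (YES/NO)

Derivation (root first):
[Wk] p2, p1, (p2 ∧ p2) ⊢ p2
  [Wk] p2, p1 ⊢ p2
    [Ax] p2 ⊢ p2

Result: YES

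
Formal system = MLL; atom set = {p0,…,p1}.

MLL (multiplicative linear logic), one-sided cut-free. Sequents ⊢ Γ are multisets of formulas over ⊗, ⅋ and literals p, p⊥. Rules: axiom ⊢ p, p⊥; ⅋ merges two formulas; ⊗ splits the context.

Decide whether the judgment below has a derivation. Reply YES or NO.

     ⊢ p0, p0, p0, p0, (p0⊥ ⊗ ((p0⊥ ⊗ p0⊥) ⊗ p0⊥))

Derivation trace:
[⊗]  ⊢ p0, p0, p0, p0, (p0⊥ ⊗ ((p0⊥ ⊗ p0⊥) ⊗ p0⊥))
  [Ax]  ⊢ p0, p0⊥
  [⊗]  ⊢ p0, p0, p0, ((p0⊥ ⊗ p0⊥) ⊗ p0⊥)
    [⊗]  ⊢ p0, p0, (p0⊥ ⊗ p0⊥)
      [Ax]  ⊢ p0, p0⊥
      [Ax]  ⊢ p0, p0⊥
    [Ax]  ⊢ p0, p0⊥

Result: YES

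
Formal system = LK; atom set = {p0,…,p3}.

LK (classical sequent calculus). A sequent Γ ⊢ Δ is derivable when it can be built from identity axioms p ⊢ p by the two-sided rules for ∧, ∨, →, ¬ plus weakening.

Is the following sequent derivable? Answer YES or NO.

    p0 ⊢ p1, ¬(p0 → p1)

Derivation (root first):
[¬R] p0 ⊢ p1, ¬(p0 → p1)
  [→L] p0, (p0 → p1) ⊢ p1
    [Ax] p0 ⊢ p0
    [Ax] p1 ⊢ p1

Result: YES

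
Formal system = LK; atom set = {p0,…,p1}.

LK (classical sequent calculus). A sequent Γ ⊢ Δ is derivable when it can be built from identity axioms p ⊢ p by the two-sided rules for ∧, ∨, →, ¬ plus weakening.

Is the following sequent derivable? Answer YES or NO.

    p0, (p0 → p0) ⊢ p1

Search for a countermodel by truth-table:
  v=00: Γ:[p0=F, (p0 → p0)=T] Δ:[p1=F] refutes=False
  v=01: Γ:[p0=F, (p0 → p0)=T] Δ:[p1=T] refutes=False
  v=10: Γ:[p0=T, (p0 → p0)=T] Δ:[p1=F] refutes=True  ← countermodel

Result: NO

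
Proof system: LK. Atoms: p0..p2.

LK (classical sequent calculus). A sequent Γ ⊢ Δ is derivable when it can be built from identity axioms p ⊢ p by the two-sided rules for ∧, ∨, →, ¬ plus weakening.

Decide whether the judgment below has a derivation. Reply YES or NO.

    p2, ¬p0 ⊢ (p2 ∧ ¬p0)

Derivation trace:
[∧R] p2, ¬p0 ⊢ (p2 ∧ ¬p0)
  [Ax] p2 ⊢ p2
  [¬L] ¬p0 ⊢ ¬p0
    [¬R]  ⊢ p0, ¬p0
      [Ax] p0 ⊢ p0

Result: YES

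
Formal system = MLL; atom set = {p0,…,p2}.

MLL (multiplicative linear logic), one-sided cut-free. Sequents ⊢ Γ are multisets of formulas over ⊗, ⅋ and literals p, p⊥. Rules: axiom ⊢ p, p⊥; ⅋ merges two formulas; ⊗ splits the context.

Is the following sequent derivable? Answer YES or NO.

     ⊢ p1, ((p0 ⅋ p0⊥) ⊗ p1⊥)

Proof tree:
[⊗]  ⊢ p1, ((p0 ⅋ p0⊥) ⊗ p1⊥)
  [⅋]  ⊢ (p0 ⅋ p0⊥)
    [Ax]  ⊢ p0, p0⊥
  [Ax]  ⊢ p1, p1⊥

Result: YES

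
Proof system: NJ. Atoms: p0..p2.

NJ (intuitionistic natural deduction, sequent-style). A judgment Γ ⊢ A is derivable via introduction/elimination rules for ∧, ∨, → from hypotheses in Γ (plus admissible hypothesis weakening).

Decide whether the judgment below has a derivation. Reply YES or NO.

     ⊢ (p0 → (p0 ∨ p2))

Derivation trace:
[→I]  ⊢ (p0 → (p0 ∨ p2))
  [∨I₁] p0 ⊢ (p0 ∨ p2)
    [Ax] p0 ⊢ p0

Result: YES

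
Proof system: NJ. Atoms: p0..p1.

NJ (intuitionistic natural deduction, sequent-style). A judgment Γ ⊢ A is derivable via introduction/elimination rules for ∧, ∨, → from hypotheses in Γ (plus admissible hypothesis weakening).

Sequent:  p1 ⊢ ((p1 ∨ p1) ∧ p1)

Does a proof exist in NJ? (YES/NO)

Derivation trace:
[∧I] p1 ⊢ ((p1 ∨ p1) ∧ p1)
  [∨I₂] p1 ⊢ (p1 ∨ p1)
    [Ax] p1 ⊢ p1
  [Ax] p1 ⊢ p1

Result: YES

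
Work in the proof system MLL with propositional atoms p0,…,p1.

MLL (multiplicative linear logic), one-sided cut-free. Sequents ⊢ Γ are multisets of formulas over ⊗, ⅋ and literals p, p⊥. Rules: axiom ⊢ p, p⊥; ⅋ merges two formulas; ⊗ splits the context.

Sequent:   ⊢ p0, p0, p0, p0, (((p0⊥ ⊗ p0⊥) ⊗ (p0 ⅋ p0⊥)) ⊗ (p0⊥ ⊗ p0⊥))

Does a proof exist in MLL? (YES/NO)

Proof tree:
[⊗]  ⊢ p0, p0, p0, p0, (((p0⊥ ⊗ p0⊥) ⊗ (p0 ⅋ p0⊥)) ⊗ (p0⊥ ⊗ p0⊥))
  [⊗]  ⊢ p0, p0, ((p0⊥ ⊗ p0⊥) ⊗ (p0 ⅋ p0⊥))
    [⊗]  ⊢ p0, p0, (p0⊥ ⊗ p0⊥)
      [Ax]  ⊢ p0, p0⊥
      [Ax]  ⊢ p0, p0⊥
    [⅋]  ⊢ (p0 ⅋ p0⊥)
      [Ax]  ⊢ p0, p0⊥
  [⊗]  ⊢ p0, p0, (p0⊥ ⊗ p0⊥)
    [Ax]  ⊢ p0, p0⊥
    [Ax]  ⊢ p0, p0⊥

Result: YES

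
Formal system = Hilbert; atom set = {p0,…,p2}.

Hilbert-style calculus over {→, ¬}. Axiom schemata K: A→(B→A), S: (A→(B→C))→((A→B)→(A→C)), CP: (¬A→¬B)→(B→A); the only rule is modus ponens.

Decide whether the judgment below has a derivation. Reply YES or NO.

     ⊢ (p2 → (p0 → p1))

Truth-table refutation:
  v=000: Γ:[] Δ:[(p2 → (p0 → p1))=T] refutes=False
  v=001: Γ:[] Δ:[(p2 → (p0 → p1))=T] refutes=False
  v=010: Γ:[] Δ:[(p2 → (p0 → p1))=T] refutes=False
  v=011: Γ:[] Δ:[(p2 → (p0 → p1))=T] refutes=False
  v=100: Γ:[] Δ:[(p2 → (p0 → p1))=T] refutes=False
  v=101: Γ:[] Δ:[(p2 → (p0 → p1))=F] refutes=True  ← countermodel

Result: NO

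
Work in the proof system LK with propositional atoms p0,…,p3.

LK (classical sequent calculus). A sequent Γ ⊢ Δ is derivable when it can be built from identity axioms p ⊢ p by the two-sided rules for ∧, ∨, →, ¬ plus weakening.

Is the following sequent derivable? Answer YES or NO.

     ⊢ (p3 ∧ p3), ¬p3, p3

Derivation trace:
[WR]  ⊢ (p3 ∧ p3), ¬p3, p3
  [¬R]  ⊢ (p3 ∧ p3), ¬p3
    [∧R] p3 ⊢ (p3 ∧ p3)
      [Ax] p3 ⊢ p3
      [Ax] p3 ⊢ p3

Result: YES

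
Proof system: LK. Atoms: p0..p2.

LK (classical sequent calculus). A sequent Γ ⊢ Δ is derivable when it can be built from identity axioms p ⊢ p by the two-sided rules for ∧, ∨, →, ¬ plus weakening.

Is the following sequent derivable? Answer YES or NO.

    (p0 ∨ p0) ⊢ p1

Truth-table refutation:
  v=000: Γ:[(p0 ∨ p0)=F] Δ:[p1=F] refutes=False
  v=001: Γ:[(p0 ∨ p0)=F] Δ:[p1=F] refutes=False
  v=010: Γ:[(p0 ∨ p0)=F] Δ:[p1=T] refutes=False
  v=011: Γ:[(p0 ∨ p0)=F] Δ:[p1=T] refutes=False
  v=100: Γ:[(p0 ∨ p0)=T] Δ:[p1=F] refutes=True  ← countermodel

Result: NO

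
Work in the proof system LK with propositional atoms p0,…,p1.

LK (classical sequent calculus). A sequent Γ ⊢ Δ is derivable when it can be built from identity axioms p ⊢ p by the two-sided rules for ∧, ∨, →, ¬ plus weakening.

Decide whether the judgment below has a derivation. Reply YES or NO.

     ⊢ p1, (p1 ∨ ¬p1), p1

Derivation (root first):
[WR]  ⊢ p1, (p1 ∨ ¬p1), p1
  [∨R]  ⊢ p1, (p1 ∨ ¬p1)
    [WR]  ⊢ p1, ¬p1, p1
      [¬R]  ⊢ p1, ¬p1
        [Ax] p1 ⊢ p1

Result: YES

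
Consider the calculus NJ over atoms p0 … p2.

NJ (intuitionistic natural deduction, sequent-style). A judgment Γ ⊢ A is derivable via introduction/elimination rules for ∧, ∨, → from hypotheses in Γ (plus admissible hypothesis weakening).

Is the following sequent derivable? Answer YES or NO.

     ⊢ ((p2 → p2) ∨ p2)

Derivation trace:
[∨I₁]  ⊢ ((p2 → p2) ∨ p2)
  [→I]  ⊢ (p2 → p2)
    [Ax] p2 ⊢ p2

Result: YES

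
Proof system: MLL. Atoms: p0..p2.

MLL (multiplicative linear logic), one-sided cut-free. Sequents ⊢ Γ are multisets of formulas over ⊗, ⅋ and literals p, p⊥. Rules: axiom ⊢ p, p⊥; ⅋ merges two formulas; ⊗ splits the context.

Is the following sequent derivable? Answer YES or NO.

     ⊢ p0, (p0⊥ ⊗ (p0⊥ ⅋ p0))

Proof tree:
[⊗]  ⊢ p0, (p0⊥ ⊗ (p0⊥ ⅋ p0))
  [Ax]  ⊢ p0, p0⊥
  [⅋]  ⊢ (p0⊥ ⅋ p0)
    [Ax]  ⊢ p0, p0⊥

Result: YES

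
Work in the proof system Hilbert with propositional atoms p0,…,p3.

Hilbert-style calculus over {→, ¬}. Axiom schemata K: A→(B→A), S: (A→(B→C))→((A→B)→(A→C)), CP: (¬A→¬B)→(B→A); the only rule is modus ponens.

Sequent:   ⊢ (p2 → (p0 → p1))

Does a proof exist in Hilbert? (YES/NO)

Enumerate valuations to refute Γ ⊢ Δ:
  v=0000: Γ:[] Δ:[(p2 → (p0 → p1))=T] refutes=False
  v=0001: Γ:[] Δ:[(p2 → (p0 → p1))=T] refutes=False
  v=0010: Γ:[] Δ:[(p2 → (p0 → p1))=T] refutes=False
  v=0011: Γ:[] Δ:[(p2 → (p0 → p1))=T] refutes=False
  v=0100: Γ:[] Δ:[(p2 → (p0 → p1))=T] refutes=False
  v=0101: Γ:[] Δ:[(p2 → (p0 → p1))=T] refutes=False
  v=0110: Γ:[] Δ:[(p2 → (p0 → p1))=T] refutes=False
  v=0111: Γ:[] Δ:[(p2 → (p0 → p1))=T] refutes=False
  v=1000: Γ:[] Δ:[(p2 → (p0 → p1))=T] refutes=False
  v=1001: Γ:[] Δ:[(p2 → (p0 → p1))=T] refutes=False
  v=1010: Γ:[] Δ:[(p2 → (p0 → p1))=F] refutes=True  ← countermodel

Result: NO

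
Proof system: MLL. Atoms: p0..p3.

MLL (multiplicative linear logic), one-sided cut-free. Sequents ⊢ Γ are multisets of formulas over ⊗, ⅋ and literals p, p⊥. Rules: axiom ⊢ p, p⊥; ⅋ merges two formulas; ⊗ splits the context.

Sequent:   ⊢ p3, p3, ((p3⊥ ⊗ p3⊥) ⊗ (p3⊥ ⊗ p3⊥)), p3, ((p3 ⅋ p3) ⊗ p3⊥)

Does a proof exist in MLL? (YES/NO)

Derivation (root first):
[⊗]  ⊢ p3, p3, ((p3⊥ ⊗ p3⊥) ⊗ (p3⊥ ⊗ p3⊥)), p3, ((p3 ⅋ p3) ⊗ p3⊥)
  [⅋]  ⊢ p3, p3, ((p3⊥ ⊗ p3⊥) ⊗ (p3⊥ ⊗ p3⊥)), (p3 ⅋ p3)
    [⊗]  ⊢ p3, p3, p3, p3, ((p3⊥ ⊗ p3⊥) ⊗ (p3⊥ ⊗ p3⊥))
      [⊗]  ⊢ p3, p3, (p3⊥ ⊗ p3⊥)
        [Ax]  ⊢ p3, p3⊥
        [Ax]  ⊢ p3, p3⊥
      [⊗]  ⊢ p3, p3, (p3⊥ ⊗ p3⊥)
        [Ax]  ⊢ p3, p3⊥
        [Ax]  ⊢ p3, p3⊥
  [Ax]  ⊢ p3, p3⊥

Result: YES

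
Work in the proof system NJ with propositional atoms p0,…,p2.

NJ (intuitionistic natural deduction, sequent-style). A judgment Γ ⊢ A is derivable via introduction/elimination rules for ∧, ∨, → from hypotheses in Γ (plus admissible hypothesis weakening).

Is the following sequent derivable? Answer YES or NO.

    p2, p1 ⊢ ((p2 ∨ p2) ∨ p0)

Derivation (root first):
[∨I₁] p2, p1 ⊢ ((p2 ∨ p2) ∨ p0)
  [Wk] p2, p1 ⊢ (p2 ∨ p2)
    [∨I₂] p2 ⊢ (p2 ∨ p2)
      [Ax] p2 ⊢ p2

Result: YES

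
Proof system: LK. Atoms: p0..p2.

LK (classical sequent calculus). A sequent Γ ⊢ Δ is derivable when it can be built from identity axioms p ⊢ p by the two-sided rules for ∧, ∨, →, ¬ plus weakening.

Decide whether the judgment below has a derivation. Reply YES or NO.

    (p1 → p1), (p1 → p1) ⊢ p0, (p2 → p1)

Search for a countermodel by truth-table:
  v=000: Γ:[(p1 → p1)=T, (p1 → p1)=T] Δ:[p0=F, (p2 → p1)=T] refutes=False
  v=001: Γ:[(p1 → p1)=T, (p1 → p1)=T] Δ:[p0=F, (p2 → p1)=F] refutes=True  ← countermodel

Result: NO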